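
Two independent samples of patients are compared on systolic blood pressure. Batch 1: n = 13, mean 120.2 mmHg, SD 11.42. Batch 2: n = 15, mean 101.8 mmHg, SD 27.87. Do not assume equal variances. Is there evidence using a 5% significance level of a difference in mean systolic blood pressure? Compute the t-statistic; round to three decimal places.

Let group 1 = batch 1, group 2 = batch 2. H0: μ_1 = μ_2; H1: μ_1 ≠ μ_2 (Welch's two-sample t-test, two-sided).
t = (x̄_1 − x̄_2)/√(s_1²/n_1 + s_2²/n_2) = (120.2 − 101.8)/√(11.42²/13 + 27.87²/15) = 2.340
Welch–Satterthwaite df ≈ 19.11
Two-sided p-value ≈ 0.0303
Since p ≈ 0.0303 < α = 0.05, reject H0; the evidence is statistically significant.

2.340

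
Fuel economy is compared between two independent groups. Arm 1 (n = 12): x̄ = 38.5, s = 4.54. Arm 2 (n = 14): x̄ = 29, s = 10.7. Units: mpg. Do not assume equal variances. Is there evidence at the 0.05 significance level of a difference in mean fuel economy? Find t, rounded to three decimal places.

Let group 1 = arm 1, group 2 = arm 2. H0: μ_1 = μ_2; H1: μ_1 ≠ μ_2 (Welch's two-sample t-test, two-sided).
t = (x̄_1 − x̄_2)/√(s_1²/n_1 + s_2²/n_2) = (38.5 − 29)/√(4.54²/12 + 10.7²/14) = 3.020
Welch–Satterthwaite df ≈ 18.09
Two-sided p-value ≈ 0.0073
Since p ≈ 0.0073 < α = 0.05, reject H0; the evidence is statistically significant.

3.020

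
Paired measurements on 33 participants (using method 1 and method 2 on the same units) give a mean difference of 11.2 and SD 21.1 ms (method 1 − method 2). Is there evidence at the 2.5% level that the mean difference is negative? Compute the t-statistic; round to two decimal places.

H0: μ_d = 0; H1: μ_d < 0 (paired t-test on the differences, left-tailed).
t = d̄/(s_d/√n) = 11.2/(21.1/√33) = 3.05
df = n − 1 = 32
p-value = P(T ≤ 3.05) ≈ 0.9977
Since p ≈ 0.9977 > α = 0.025, fail to reject H0; the data do not provide sufficient evidence against H0.

3.05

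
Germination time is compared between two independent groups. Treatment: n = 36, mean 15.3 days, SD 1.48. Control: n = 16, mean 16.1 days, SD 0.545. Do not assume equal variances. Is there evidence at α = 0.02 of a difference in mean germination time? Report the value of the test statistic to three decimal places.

-2.839

Let group 1 = treatment, group 2 = control. H0: μ_1 = μ_2; H1: μ_1 ≠ μ_2 (Welch's two-sample t-test, two-sided).
t = (x̄_1 − x̄_2)/√(s_1²/n_1 + s_2²/n_2) = (15.3 − 16.1)/√(1.48²/36 + 0.545²/16) = -2.839
Welch–Satterthwaite df ≈ 48.98
Two-sided p-value ≈ 0.0066
Since p ≈ 0.0066 < α = 0.02, reject H0; the evidence is statistically significant.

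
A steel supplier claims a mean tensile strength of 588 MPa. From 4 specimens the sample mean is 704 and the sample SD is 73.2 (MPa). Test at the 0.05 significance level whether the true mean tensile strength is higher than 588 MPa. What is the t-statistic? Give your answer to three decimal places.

H0: μ = 588; H1: μ > 588 (one-sample t-test, right-tailed).
t = (x̄ − μ₀)/(s/√n) = (704 − 588)/(73.2/√4) = 3.169
df = n − 1 = 3
p-value = P(T ≥ 3.169) ≈ 0.025
Since p ≈ 0.025 < α = 0.05, reject H0; the data support H1.

3.169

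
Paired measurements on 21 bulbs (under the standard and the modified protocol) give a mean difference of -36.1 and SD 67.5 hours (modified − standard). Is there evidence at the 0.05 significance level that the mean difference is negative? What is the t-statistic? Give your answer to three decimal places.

H0: μ_d = 0; H1: μ_d < 0 (paired t-test on the differences, left-tailed).
t = d̄/(s_d/√n) = -36.1/(67.5/√21) = -2.451
df = n − 1 = 20
p-value = P(T ≤ -2.451) ≈ 0.0118
Since p ≈ 0.0118 < α = 0.05, reject H0; the data support H1.

-2.451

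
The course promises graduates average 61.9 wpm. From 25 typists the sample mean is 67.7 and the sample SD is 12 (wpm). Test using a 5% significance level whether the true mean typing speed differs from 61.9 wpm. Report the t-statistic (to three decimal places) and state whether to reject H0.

t = 2.417; reject H0

H0: μ = 61.9; H1: μ ≠ 61.9 (one-sample t-test, two-sided).
t = (x̄ − μ₀)/(s/√n) = (67.7 − 61.9)/(12/√25) = 2.417
df = n − 1 = 24
Two-sided p-value ≈ 0.0236
Since p ≈ 0.0236 < α = 0.05, reject H0; the data support H1.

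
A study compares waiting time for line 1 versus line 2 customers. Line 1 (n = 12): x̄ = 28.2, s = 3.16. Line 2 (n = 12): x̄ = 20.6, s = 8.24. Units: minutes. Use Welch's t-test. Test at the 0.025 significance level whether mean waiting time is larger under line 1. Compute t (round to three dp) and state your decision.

Let group 1 = line 1, group 2 = line 2. H0: μ_1 = μ_2; H1: μ_1 > μ_2 (Welch's two-sample t-test, right-tailed).
t = (x̄_1 − x̄_2)/√(s_1²/n_1 + s_2²/n_2) = (28.2 − 20.6)/√(3.16²/12 + 8.24²/12) = 2.983
Welch–Satterthwaite df ≈ 14.17
p-value = P(T ≥ 2.983) ≈ 0.0049
Since p ≈ 0.0049 < α = 0.025, reject H0; the data support H1.

t = 2.983; reject H0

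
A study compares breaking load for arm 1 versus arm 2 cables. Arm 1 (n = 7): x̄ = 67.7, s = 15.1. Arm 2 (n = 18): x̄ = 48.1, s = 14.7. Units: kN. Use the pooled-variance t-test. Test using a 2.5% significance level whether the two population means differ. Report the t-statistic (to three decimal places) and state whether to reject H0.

t = 2.972; reject H0

Let group 1 = arm 1, group 2 = arm 2. H0: μ_1 = μ_2; H1: μ_1 ≠ μ_2 (two-sample pooled-variance t-test, two-sided).
s_p² = [(7−1)·15.1² + (18−1)·14.7²]/(7+18−2) = 219.2
t = (67.7 − 48.1)/√[219.2·(1/7 + 1/18)] = 2.972
df = n₁ + n₂ − 2 = 23
Two-sided p-value ≈ 0.0068
Since p ≈ 0.0068 < α = 0.025, reject H0; the evidence is statistically significant.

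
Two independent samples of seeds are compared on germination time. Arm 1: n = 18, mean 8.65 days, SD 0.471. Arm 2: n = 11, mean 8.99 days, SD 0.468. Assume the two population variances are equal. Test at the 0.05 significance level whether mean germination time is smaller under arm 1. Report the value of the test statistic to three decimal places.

Let group 1 = arm 1, group 2 = arm 2. H0: μ_1 = μ_2; H1: μ_1 < μ_2 (two-sample pooled-variance t-test, left-tailed).
s_p² = [(18−1)·0.471² + (11−1)·0.468²]/(18+11−2) = 0.220798
t = (8.65 − 8.99)/√[0.220798·(1/18 + 1/11)] = -1.891
df = n₁ + n₂ − 2 = 27
p-value = P(T ≤ -1.891) ≈ 0.0347
Since p ≈ 0.0347 < α = 0.05, reject H0; the evidence is statistically significant.

-1.891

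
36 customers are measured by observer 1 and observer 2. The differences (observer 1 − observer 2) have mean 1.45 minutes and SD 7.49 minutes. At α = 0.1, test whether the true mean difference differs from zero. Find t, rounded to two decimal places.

1.16

H0: μ_d = 0; H1: μ_d ≠ 0 (paired t-test on the differences, two-sided).
t = d̄/(s_d/√n) = 1.45/(7.49/√36) = 1.16
df = n − 1 = 35
Two-sided p-value ≈ 0.2533
Since p ≈ 0.2533 > α = 0.1, fail to reject H0; the evidence is not statistically significant.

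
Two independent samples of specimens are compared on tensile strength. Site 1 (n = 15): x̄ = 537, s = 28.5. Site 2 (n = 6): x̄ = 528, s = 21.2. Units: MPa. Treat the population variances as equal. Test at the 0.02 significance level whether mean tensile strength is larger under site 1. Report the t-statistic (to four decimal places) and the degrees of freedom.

Let group 1 = site 1, group 2 = site 2. H0: μ_1 = μ_2; H1: μ_1 > μ_2 (two-sample pooled-variance t-test, right-tailed).
s_p² = [(15−1)·28.5² + (6−1)·21.2²]/(15+6−2) = 716.774
t = (537 − 528)/√[716.774·(1/15 + 1/6)] = 0.6959
df = n₁ + n₂ − 2 = 19
p-value = P(T ≥ 0.6959) ≈ 0.247
Since p ≈ 0.247 > α = 0.02, fail to reject H0; the evidence is not statistically significant.

t = 0.6959, df = 19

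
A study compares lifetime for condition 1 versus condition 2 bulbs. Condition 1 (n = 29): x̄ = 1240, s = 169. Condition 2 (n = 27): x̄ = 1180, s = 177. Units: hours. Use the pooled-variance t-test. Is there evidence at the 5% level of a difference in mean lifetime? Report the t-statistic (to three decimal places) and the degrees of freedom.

Let group 1 = condition 1, group 2 = condition 2. H0: μ_1 = μ_2; H1: μ_1 ≠ μ_2 (two-sample pooled-variance t-test, two-sided).
s_p² = [(29−1)·169² + (27−1)·177²]/(29+27−2) = 29893.7
t = (1240 − 1180)/√[29893.7·(1/29 + 1/27)] = 1.298
df = n₁ + n₂ − 2 = 54
Two-sided p-value ≈ 0.1999
Since p ≈ 0.1999 > α = 0.05, fail to reject H0; the data do not provide sufficient evidence against H0.

t = 1.298, df = 54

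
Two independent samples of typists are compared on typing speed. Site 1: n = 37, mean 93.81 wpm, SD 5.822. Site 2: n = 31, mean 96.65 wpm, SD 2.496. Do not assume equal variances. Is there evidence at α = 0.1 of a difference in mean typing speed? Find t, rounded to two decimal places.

Let group 1 = site 1, group 2 = site 2. H0: μ_1 = μ_2; H1: μ_1 ≠ μ_2 (Welch's two-sample t-test, two-sided).
t = (x̄_1 − x̄_2)/√(s_1²/n_1 + s_2²/n_2) = (93.81 − 96.65)/√(5.822²/37 + 2.496²/31) = -2.69
Welch–Satterthwaite df ≈ 50.60
Two-sided p-value ≈ 0.0097
Since p ≈ 0.0097 < α = 0.1, reject H0; the data support H1.

-2.69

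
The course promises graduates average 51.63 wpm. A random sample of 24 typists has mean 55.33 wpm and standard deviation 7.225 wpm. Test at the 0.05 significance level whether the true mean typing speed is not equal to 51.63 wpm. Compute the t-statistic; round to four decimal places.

2.5088

H0: μ = 51.63; H1: μ ≠ 51.63 (one-sample t-test, two-sided).
t = (x̄ − μ₀)/(s/√n) = (55.33 − 51.63)/(7.225/√24) = 2.5088
df = n − 1 = 23
Two-sided p-value ≈ 0.020
Since p ≈ 0.020 < α = 0.05, reject H0; the data support H1.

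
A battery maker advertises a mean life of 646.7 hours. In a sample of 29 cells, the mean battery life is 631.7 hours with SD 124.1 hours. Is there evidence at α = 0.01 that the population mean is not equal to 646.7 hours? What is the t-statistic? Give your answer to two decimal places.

-0.65

H0: μ = 646.7; H1: μ ≠ 646.7 (one-sample t-test, two-sided).
t = (x̄ − μ₀)/(s/√n) = (631.7 − 646.7)/(124.1/√29) = -0.65
df = n − 1 = 28
Two-sided p-value ≈ 0.5204
Since p ≈ 0.5204 > α = 0.01, fail to reject H0; the evidence is not statistically significant.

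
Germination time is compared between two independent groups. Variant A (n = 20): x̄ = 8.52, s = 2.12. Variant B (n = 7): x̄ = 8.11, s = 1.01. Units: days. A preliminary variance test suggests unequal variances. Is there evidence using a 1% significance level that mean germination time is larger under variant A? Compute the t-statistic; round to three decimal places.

0.674

Let group 1 = variant A, group 2 = variant B. H0: μ_1 = μ_2; H1: μ_1 > μ_2 (Welch's two-sample t-test, right-tailed).
t = (x̄_1 − x̄_2)/√(s_1²/n_1 + s_2²/n_2) = (8.52 − 8.11)/√(2.12²/20 + 1.01²/7) = 0.674
Welch–Satterthwaite df ≈ 22.14
p-value = P(T ≥ 0.674) ≈ 0.2538
Since p ≈ 0.2538 > α = 0.01, fail to reject H0; the evidence is not statistically significant.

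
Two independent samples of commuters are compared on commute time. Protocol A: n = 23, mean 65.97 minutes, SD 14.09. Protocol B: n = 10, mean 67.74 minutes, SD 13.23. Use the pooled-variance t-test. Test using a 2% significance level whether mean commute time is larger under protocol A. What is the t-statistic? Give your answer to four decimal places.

-0.3375

Let group 1 = protocol A, group 2 = protocol B. H0: μ_1 = μ_2; H1: μ_1 > μ_2 (two-sample pooled-variance t-test, right-tailed).
s_p² = [(23−1)·14.09² + (10−1)·13.23²]/(23+10−2) = 191.707
t = (65.97 − 67.74)/√[191.707·(1/23 + 1/10)] = -0.3375
df = n₁ + n₂ − 2 = 31
p-value = P(T ≥ -0.3375) ≈ 0.631
Since p ≈ 0.631 > α = 0.02, fail to reject H0; the data do not provide sufficient evidence against H0.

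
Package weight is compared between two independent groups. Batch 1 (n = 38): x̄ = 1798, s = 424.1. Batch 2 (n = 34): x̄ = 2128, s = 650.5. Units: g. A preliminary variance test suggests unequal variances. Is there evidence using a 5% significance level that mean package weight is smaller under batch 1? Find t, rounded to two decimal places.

Let group 1 = batch 1, group 2 = batch 2. H0: μ_1 = μ_2; H1: μ_1 < μ_2 (Welch's two-sample t-test, left-tailed).
t = (x̄_1 − x̄_2)/√(s_1²/n_1 + s_2²/n_2) = (1798 − 2128)/√(424.1²/38 + 650.5²/34) = -2.52
Welch–Satterthwaite df ≈ 55.69
p-value = P(T ≤ -2.52) ≈ 0.0074
Since p ≈ 0.0074 < α = 0.05, reject H0; the evidence is statistically significant.

-2.52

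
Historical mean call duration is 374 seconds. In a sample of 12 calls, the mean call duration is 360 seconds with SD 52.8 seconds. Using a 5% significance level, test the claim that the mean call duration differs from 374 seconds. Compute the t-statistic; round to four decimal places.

-0.9185

H0: μ = 374; H1: μ ≠ 374 (one-sample t-test, two-sided).
t = (x̄ − μ₀)/(s/√n) = (360 − 374)/(52.8/√12) = -0.9185
df = n − 1 = 11
Two-sided p-value ≈ 0.378
Since p ≈ 0.378 > α = 0.05, fail to reject H0; the evidence is not statistically significant.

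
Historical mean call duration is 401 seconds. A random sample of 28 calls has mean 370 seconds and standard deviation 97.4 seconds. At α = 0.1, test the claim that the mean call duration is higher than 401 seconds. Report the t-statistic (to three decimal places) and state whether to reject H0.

H0: μ = 401; H1: μ > 401 (one-sample t-test, right-tailed).
t = (x̄ − μ₀)/(s/√n) = (370 − 401)/(97.4/√28) = -1.684
df = n − 1 = 27
p-value = P(T ≥ -1.684) ≈ 0.948
Since p ≈ 0.948 > α = 0.1, fail to reject H0; the data do not provide sufficient evidence against H0.

t = -1.684; fail to reject H0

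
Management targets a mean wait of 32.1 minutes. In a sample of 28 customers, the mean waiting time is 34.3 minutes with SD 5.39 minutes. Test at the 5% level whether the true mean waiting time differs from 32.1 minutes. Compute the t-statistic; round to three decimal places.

2.160

H0: μ = 32.1; H1: μ ≠ 32.1 (one-sample t-test, two-sided).
t = (x̄ − μ₀)/(s/√n) = (34.3 − 32.1)/(5.39/√28) = 2.160
df = n − 1 = 27
Two-sided p-value ≈ 0.040
Since p ≈ 0.040 < α = 0.05, reject H0; the evidence is statistically significant.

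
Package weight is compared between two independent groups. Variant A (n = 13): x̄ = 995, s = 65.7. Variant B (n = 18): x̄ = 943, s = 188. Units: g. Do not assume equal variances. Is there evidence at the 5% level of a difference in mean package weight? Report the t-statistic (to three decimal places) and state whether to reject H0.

t = 1.085; fail to reject H0

Let group 1 = variant A, group 2 = variant B. H0: μ_1 = μ_2; H1: μ_1 ≠ μ_2 (Welch's two-sample t-test, two-sided).
t = (x̄_1 − x̄_2)/√(s_1²/n_1 + s_2²/n_2) = (995 − 943)/√(65.7²/13 + 188²/18) = 1.085
Welch–Satterthwaite df ≈ 22.33
Two-sided p-value ≈ 0.289
Since p ≈ 0.289 > α = 0.05, fail to reject H0; the evidence is not statistically significant.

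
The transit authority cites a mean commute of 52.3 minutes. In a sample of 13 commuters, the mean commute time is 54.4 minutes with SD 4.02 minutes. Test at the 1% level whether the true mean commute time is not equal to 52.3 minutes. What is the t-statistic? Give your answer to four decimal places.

1.8835

H0: μ = 52.3; H1: μ ≠ 52.3 (one-sample t-test, two-sided).
t = (x̄ − μ₀)/(s/√n) = (54.4 − 52.3)/(4.02/√13) = 1.8835
df = n − 1 = 12
Two-sided p-value ≈ 0.0841
Since p ≈ 0.0841 > α = 0.01, fail to reject H0; the data do not provide sufficient evidence against H0.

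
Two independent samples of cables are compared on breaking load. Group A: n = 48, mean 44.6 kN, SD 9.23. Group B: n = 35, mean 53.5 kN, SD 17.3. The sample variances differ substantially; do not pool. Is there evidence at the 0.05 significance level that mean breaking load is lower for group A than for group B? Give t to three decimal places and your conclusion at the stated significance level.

Let group 1 = group A, group 2 = group B. H0: μ_1 = μ_2; H1: μ_1 < μ_2 (Welch's two-sample t-test, left-tailed).
t = (x̄_1 − x̄_2)/√(s_1²/n_1 + s_2²/n_2) = (44.6 − 53.5)/√(9.23²/48 + 17.3²/35) = -2.770
Welch–Satterthwaite df ≈ 48.08
p-value = P(T ≤ -2.770) ≈ 0.004
Since p ≈ 0.004 < α = 0.05, reject H0; the data support H1.

t = -2.770; reject H0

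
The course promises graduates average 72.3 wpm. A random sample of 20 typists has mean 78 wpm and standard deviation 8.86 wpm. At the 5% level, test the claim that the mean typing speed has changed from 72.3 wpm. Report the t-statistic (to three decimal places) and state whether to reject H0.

t = 2.877; reject H0

H0: μ = 72.3; H1: μ ≠ 72.3 (one-sample t-test, two-sided).
t = (x̄ − μ₀)/(s/√n) = (78 − 72.3)/(8.86/√20) = 2.877
df = n − 1 = 19
Two-sided p-value ≈ 0.010
Since p ≈ 0.010 < α = 0.05, reject H0; the evidence is statistically significant.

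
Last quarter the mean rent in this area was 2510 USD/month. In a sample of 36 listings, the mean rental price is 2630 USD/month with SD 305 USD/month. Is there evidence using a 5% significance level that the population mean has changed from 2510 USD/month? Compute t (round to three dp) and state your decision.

H0: μ = 2510; H1: μ ≠ 2510 (one-sample t-test, two-sided).
t = (x̄ − μ₀)/(s/√n) = (2630 − 2510)/(305/√36) = 2.361
df = n − 1 = 35
Two-sided p-value ≈ 0.0239
Since p ≈ 0.0239 < α = 0.05, reject H0; the evidence is statistically significant.

t = 2.361; reject H0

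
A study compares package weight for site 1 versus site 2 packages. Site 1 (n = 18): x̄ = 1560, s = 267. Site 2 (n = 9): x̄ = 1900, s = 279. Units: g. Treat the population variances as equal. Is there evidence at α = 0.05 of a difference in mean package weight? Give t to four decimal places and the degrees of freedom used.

t = -3.0743, df = 25

Let group 1 = site 1, group 2 = site 2. H0: μ_1 = μ_2; H1: μ_1 ≠ μ_2 (two-sample pooled-variance t-test, two-sided).
s_p² = [(18−1)·267² + (9−1)·279²]/(18+9−2) = 73385.6
t = (1560 − 1900)/√[73385.6·(1/18 + 1/9)] = -3.0743
df = n₁ + n₂ − 2 = 25
Two-sided p-value ≈ 0.005
Since p ≈ 0.005 < α = 0.05, reject H0; the data support H1.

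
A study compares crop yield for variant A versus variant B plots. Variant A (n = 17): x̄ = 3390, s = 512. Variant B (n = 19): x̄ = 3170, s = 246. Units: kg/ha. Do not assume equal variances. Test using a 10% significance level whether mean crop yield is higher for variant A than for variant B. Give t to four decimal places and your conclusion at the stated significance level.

Let group 1 = variant A, group 2 = variant B. H0: μ_1 = μ_2; H1: μ_1 > μ_2 (Welch's two-sample t-test, right-tailed).
t = (x̄_1 − x̄_2)/√(s_1²/n_1 + s_2²/n_2) = (3390 − 3170)/√(512²/17 + 246²/19) = 1.6129
Welch–Satterthwaite df ≈ 22.44
p-value = P(T ≥ 1.6129) ≈ 0.0604
Since p ≈ 0.0604 < α = 0.1, reject H0; the data support H1.

t = 1.6129; reject H0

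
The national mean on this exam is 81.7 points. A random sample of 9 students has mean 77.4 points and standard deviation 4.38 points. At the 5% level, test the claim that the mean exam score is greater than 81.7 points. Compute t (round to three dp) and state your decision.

t = -2.945; fail to reject H0

H0: μ = 81.7; H1: μ > 81.7 (one-sample t-test, right-tailed).
t = (x̄ − μ₀)/(s/√n) = (77.4 − 81.7)/(4.38/√9) = -2.945
df = n − 1 = 8
p-value = P(T ≥ -2.945) ≈ 0.991
Since p ≈ 0.991 > α = 0.05, fail to reject H0; the data do not provide sufficient evidence against H0.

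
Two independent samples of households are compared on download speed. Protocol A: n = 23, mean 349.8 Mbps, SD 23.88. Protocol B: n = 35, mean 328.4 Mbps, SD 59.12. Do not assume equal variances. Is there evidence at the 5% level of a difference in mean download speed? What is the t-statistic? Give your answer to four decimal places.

Let group 1 = protocol A, group 2 = protocol B. H0: μ_1 = μ_2; H1: μ_1 ≠ μ_2 (Welch's two-sample t-test, two-sided).
t = (x̄_1 − x̄_2)/√(s_1²/n_1 + s_2²/n_2) = (349.8 − 328.4)/√(23.88²/23 + 59.12²/35) = 1.9167
Welch–Satterthwaite df ≈ 48.37
Two-sided p-value ≈ 0.0612
Since p ≈ 0.0612 > α = 0.05, fail to reject H0; the evidence is not statistically significant.

1.9167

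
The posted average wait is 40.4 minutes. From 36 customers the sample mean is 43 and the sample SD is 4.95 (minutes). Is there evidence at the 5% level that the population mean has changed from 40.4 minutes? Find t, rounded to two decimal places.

3.15

H0: μ = 40.4; H1: μ ≠ 40.4 (one-sample t-test, two-sided).
t = (x̄ − μ₀)/(s/√n) = (43 − 40.4)/(4.95/√36) = 3.15
df = n − 1 = 35
Two-sided p-value ≈ 0.0033
Since p ≈ 0.0033 < α = 0.05, reject H0; the evidence is statistically significant.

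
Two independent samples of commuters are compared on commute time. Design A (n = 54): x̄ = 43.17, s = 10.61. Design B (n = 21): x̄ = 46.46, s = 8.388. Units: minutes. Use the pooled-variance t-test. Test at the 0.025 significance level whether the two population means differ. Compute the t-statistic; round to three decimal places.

Let group 1 = design A, group 2 = design B. H0: μ_1 = μ_2; H1: μ_1 ≠ μ_2 (two-sample pooled-variance t-test, two-sided).
s_p² = [(54−1)·10.61² + (21−1)·8.388²]/(54+21−2) = 101.007
t = (43.17 − 46.46)/√[101.007·(1/54 + 1/21)] = -1.273
df = n₁ + n₂ − 2 = 73
Two-sided p-value ≈ 0.2071
Since p ≈ 0.2071 > α = 0.025, fail to reject H0; the evidence is not statistically significant.

-1.273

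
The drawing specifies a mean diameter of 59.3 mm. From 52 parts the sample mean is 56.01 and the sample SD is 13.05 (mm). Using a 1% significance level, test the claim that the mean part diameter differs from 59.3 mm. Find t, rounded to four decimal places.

H0: μ = 59.3; H1: μ ≠ 59.3 (one-sample t-test, two-sided).
t = (x̄ − μ₀)/(s/√n) = (56.01 − 59.3)/(13.05/√52) = -1.8180
df = n − 1 = 51
Two-sided p-value ≈ 0.0749
Since p ≈ 0.0749 > α = 0.01, fail to reject H0; the evidence is not statistically significant.

-1.8180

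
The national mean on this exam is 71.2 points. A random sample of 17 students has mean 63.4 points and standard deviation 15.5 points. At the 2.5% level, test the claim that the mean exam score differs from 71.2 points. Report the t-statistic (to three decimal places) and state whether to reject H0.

H0: μ = 71.2; H1: μ ≠ 71.2 (one-sample t-test, two-sided).
t = (x̄ − μ₀)/(s/√n) = (63.4 − 71.2)/(15.5/√17) = -2.075
df = n − 1 = 16
Two-sided p-value ≈ 0.054
Since p ≈ 0.054 > α = 0.025, fail to reject H0; the evidence is not statistically significant.

t = -2.075; fail to reject H0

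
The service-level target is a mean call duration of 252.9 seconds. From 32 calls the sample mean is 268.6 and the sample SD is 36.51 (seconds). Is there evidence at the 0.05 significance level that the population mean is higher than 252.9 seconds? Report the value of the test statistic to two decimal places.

H0: μ = 252.9; H1: μ > 252.9 (one-sample t-test, right-tailed).
t = (x̄ − μ₀)/(s/√n) = (268.6 − 252.9)/(36.51/√32) = 2.43
df = n − 1 = 31
p-value = P(T ≥ 2.43) ≈ 0.010
Since p ≈ 0.010 < α = 0.05, reject H0; the evidence is statistically significant.

2.43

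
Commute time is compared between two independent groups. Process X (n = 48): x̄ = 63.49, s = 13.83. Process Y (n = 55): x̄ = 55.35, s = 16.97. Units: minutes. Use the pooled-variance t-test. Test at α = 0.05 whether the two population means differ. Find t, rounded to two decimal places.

2.64

Let group 1 = process X, group 2 = process Y. H0: μ_1 = μ_2; H1: μ_1 ≠ μ_2 (two-sample pooled-variance t-test, two-sided).
s_p² = [(48−1)·13.83² + (55−1)·16.97²]/(48+55−2) = 242.976
t = (63.49 − 55.35)/√[242.976·(1/48 + 1/55)] = 2.64
df = n₁ + n₂ − 2 = 101
Two-sided p-value ≈ 0.0095
Since p ≈ 0.0095 < α = 0.05, reject H0; the evidence is statistically significant.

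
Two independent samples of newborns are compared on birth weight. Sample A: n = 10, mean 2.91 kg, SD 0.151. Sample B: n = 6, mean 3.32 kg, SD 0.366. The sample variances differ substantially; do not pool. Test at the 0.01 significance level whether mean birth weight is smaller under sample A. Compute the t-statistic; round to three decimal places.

Let group 1 = sample A, group 2 = sample B. H0: μ_1 = μ_2; H1: μ_1 < μ_2 (Welch's two-sample t-test, left-tailed).
t = (x̄_1 − x̄_2)/√(s_1²/n_1 + s_2²/n_2) = (2.91 − 3.32)/√(0.151²/10 + 0.366²/6) = -2.614
Welch–Satterthwaite df ≈ 6.04
p-value = P(T ≤ -2.614) ≈ 0.0198
Since p ≈ 0.0198 > α = 0.01, fail to reject H0; the evidence is not statistically significant.

-2.614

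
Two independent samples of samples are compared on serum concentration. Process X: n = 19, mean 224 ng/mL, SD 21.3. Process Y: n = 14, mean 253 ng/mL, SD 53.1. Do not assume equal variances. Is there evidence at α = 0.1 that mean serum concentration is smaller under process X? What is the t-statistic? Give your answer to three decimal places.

Let group 1 = process X, group 2 = process Y. H0: μ_1 = μ_2; H1: μ_1 < μ_2 (Welch's two-sample t-test, left-tailed).
t = (x̄_1 − x̄_2)/√(s_1²/n_1 + s_2²/n_2) = (224 − 253)/√(21.3²/19 + 53.1²/14) = -1.932
Welch–Satterthwaite df ≈ 16.10
p-value = P(T ≤ -1.932) ≈ 0.0356
Since p ≈ 0.0356 < α = 0.1, reject H0; the evidence is statistically significant.

-1.932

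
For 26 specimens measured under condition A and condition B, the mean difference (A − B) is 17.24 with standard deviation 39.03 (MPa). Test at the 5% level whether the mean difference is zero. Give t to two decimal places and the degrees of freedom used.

H0: μ_d = 0; H1: μ_d ≠ 0 (paired t-test on the differences, two-sided).
t = d̄/(s_d/√n) = 17.24/(39.03/√26) = 2.25
df = n − 1 = 25
Two-sided p-value ≈ 0.0333
Since p ≈ 0.0333 < α = 0.05, reject H0; the data support H1.

t = 2.25, df = 25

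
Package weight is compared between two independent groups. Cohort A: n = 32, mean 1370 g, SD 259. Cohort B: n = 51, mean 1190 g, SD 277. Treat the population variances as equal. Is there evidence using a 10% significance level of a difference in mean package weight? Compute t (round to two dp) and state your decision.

t = 2.95; reject H0

Let group 1 = cohort A, group 2 = cohort B. H0: μ_1 = μ_2; H1: μ_1 ≠ μ_2 (two-sample pooled-variance t-test, two-sided).
s_p² = [(32−1)·259² + (51−1)·277²]/(32+51−2) = 73036.6
t = (1370 − 1190)/√[73036.6·(1/32 + 1/51)] = 2.95
df = n₁ + n₂ − 2 = 81
Two-sided p-value ≈ 0.0041
Since p ≈ 0.0041 < α = 0.1, reject H0; the evidence is statistically significant.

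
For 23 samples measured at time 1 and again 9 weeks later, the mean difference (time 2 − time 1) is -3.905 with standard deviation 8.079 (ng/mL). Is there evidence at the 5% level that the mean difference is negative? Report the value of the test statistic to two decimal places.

H0: μ_d = 0; H1: μ_d < 0 (paired t-test on the differences, left-tailed).
t = d̄/(s_d/√n) = -3.905/(8.079/√23) = -2.32
df = n − 1 = 22
p-value = P(T ≤ -2.32) ≈ 0.015
Since p ≈ 0.015 < α = 0.05, reject H0; the data support H1.

-2.32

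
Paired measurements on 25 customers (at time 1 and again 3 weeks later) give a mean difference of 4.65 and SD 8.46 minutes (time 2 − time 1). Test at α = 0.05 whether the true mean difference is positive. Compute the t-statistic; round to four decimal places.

2.7482

H0: μ_d = 0; H1: μ_d > 0 (paired t-test on the differences, right-tailed).
t = d̄/(s_d/√n) = 4.65/(8.46/√25) = 2.7482
df = n − 1 = 24
p-value = P(T ≥ 2.7482) ≈ 0.0056
Since p ≈ 0.0056 < α = 0.05, reject H0; the data support H1.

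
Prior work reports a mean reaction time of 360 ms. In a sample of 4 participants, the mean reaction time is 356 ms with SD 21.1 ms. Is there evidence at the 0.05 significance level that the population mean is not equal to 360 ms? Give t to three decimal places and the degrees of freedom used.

t = -0.379, df = 3

H0: μ = 360; H1: μ ≠ 360 (one-sample t-test, two-sided).
t = (x̄ − μ₀)/(s/√n) = (356 − 360)/(21.1/√4) = -0.379
df = n − 1 = 3
Two-sided p-value ≈ 0.730
Since p ≈ 0.730 > α = 0.05, fail to reject H0; the evidence is not statistically significant.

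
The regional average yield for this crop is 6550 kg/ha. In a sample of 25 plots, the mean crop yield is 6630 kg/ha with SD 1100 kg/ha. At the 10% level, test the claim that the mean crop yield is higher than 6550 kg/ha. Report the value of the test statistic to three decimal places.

H0: μ = 6550; H1: μ > 6550 (one-sample t-test, right-tailed).
t = (x̄ − μ₀)/(s/√n) = (6630 − 6550)/(1100/√25) = 0.364
df = n − 1 = 24
p-value = P(T ≥ 0.364) ≈ 0.360
Since p ≈ 0.360 > α = 0.1, fail to reject H0; the data do not provide sufficient evidence against H0.

0.364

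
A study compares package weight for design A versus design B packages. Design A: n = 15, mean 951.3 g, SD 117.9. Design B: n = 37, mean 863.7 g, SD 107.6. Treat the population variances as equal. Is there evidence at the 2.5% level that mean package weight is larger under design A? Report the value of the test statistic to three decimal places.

2.588

Let group 1 = design A, group 2 = design B. H0: μ_1 = μ_2; H1: μ_1 > μ_2 (two-sample pooled-variance t-test, right-tailed).
s_p² = [(15−1)·117.9² + (37−1)·107.6²]/(15+37−2) = 12228.1
t = (951.3 − 863.7)/√[12228.1·(1/15 + 1/37)] = 2.588
df = n₁ + n₂ − 2 = 50
p-value = P(T ≥ 2.588) ≈ 0.006
Since p ≈ 0.006 < α = 0.025, reject H0; the data support H1.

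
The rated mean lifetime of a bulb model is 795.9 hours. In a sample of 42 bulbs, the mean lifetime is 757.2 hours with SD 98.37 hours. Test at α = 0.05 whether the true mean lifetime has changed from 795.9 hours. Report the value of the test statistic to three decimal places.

H0: μ = 795.9; H1: μ ≠ 795.9 (one-sample t-test, two-sided).
t = (x̄ − μ₀)/(s/√n) = (757.2 − 795.9)/(98.37/√42) = -2.550
df = n − 1 = 41
Two-sided p-value ≈ 0.015
Since p ≈ 0.015 < α = 0.05, reject H0; the data support H1.

-2.550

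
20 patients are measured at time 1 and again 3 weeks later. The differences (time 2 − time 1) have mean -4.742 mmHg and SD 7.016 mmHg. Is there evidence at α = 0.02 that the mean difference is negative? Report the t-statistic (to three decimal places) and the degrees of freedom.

H0: μ_d = 0; H1: μ_d < 0 (paired t-test on the differences, left-tailed).
t = d̄/(s_d/√n) = -4.742/(7.016/√20) = -3.023
df = n − 1 = 19
p-value = P(T ≤ -3.023) ≈ 0.004
Since p ≈ 0.004 < α = 0.02, reject H0; the evidence is statistically significant.

t = -3.023, df = 19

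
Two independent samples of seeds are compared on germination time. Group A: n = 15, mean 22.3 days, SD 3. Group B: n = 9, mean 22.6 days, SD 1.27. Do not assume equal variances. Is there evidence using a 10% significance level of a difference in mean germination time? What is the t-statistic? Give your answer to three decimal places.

-0.340

Let group 1 = group A, group 2 = group B. H0: μ_1 = μ_2; H1: μ_1 ≠ μ_2 (Welch's two-sample t-test, two-sided).
t = (x̄_1 − x̄_2)/√(s_1²/n_1 + s_2²/n_2) = (22.3 − 22.6)/√(3²/15 + 1.27²/9) = -0.340
Welch–Satterthwaite df ≈ 20.42
Two-sided p-value ≈ 0.737
Since p ≈ 0.737 > α = 0.1, fail to reject H0; the data do not provide sufficient evidence against H0.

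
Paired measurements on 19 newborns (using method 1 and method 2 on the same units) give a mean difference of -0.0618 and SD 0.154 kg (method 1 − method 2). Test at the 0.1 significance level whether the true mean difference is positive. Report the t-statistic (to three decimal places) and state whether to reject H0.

H0: μ_d = 0; H1: μ_d > 0 (paired t-test on the differences, right-tailed).
t = d̄/(s_d/√n) = -0.0618/(0.154/√19) = -1.749
df = n − 1 = 18
p-value = P(T ≥ -1.749) ≈ 0.9514
Since p ≈ 0.9514 > α = 0.1, fail to reject H0; the evidence is not statistically significant.

t = -1.749; fail to reject H0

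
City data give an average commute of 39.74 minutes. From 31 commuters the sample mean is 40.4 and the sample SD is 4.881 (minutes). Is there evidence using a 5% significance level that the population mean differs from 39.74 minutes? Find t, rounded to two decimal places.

H0: μ = 39.74; H1: μ ≠ 39.74 (one-sample t-test, two-sided).
t = (x̄ − μ₀)/(s/√n) = (40.4 − 39.74)/(4.881/√31) = 0.75
df = n − 1 = 30
Two-sided p-value ≈ 0.4574
Since p ≈ 0.4574 > α = 0.05, fail to reject H0; the evidence is not statistically significant.

0.75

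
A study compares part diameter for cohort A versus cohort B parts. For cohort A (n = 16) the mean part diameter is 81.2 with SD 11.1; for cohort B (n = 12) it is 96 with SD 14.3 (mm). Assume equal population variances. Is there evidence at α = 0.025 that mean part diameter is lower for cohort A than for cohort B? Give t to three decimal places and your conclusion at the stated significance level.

t = -3.087; reject H0

Let group 1 = cohort A, group 2 = cohort B. H0: μ_1 = μ_2; H1: μ_1 < μ_2 (two-sample pooled-variance t-test, left-tailed).
s_p² = [(16−1)·11.1² + (12−1)·14.3²]/(16+12−2) = 157.598
t = (81.2 − 96)/√[157.598·(1/16 + 1/12)] = -3.087
df = n₁ + n₂ − 2 = 26
p-value = P(T ≤ -3.087) ≈ 0.002
Since p ≈ 0.002 < α = 0.025, reject H0; the data support H1.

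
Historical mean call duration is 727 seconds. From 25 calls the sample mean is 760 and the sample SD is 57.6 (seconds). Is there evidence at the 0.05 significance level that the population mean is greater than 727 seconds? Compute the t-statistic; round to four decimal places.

2.8646

H0: μ = 727; H1: μ > 727 (one-sample t-test, right-tailed).
t = (x̄ − μ₀)/(s/√n) = (760 − 727)/(57.6/√25) = 2.8646
df = n − 1 = 24
p-value = P(T ≥ 2.8646) ≈ 0.004
Since p ≈ 0.004 < α = 0.05, reject H0; the data support H1.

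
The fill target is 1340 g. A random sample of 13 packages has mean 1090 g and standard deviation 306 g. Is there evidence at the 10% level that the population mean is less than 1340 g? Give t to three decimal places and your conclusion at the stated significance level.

H0: μ = 1340; H1: μ < 1340 (one-sample t-test, left-tailed).
t = (x̄ − μ₀)/(s/√n) = (1090 − 1340)/(306/√13) = -2.946
df = n − 1 = 12
p-value = P(T ≤ -2.946) ≈ 0.0061
Since p ≈ 0.0061 < α = 0.1, reject H0; the evidence is statistically significant.

t = -2.946; reject H0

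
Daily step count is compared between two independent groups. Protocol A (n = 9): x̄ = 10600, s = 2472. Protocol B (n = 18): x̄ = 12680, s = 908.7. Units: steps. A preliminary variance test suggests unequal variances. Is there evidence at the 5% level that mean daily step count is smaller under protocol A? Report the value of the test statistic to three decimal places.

-2.443

Let group 1 = protocol A, group 2 = protocol B. H0: μ_1 = μ_2; H1: μ_1 < μ_2 (Welch's two-sample t-test, left-tailed).
t = (x̄_1 − x̄_2)/√(s_1²/n_1 + s_2²/n_2) = (10600 − 12680)/√(2472²/9 + 908.7²/18) = -2.443
Welch–Satterthwaite df ≈ 9.10
p-value = P(T ≤ -2.443) ≈ 0.0185
Since p ≈ 0.0185 < α = 0.05, reject H0; the data support H1.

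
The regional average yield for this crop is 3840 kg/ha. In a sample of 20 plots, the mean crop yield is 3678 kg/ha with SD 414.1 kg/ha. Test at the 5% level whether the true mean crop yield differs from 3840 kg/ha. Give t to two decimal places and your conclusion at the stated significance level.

t = -1.75; fail to reject H0

H0: μ = 3840; H1: μ ≠ 3840 (one-sample t-test, two-sided).
t = (x̄ − μ₀)/(s/√n) = (3678 − 3840)/(414.1/√20) = -1.75
df = n − 1 = 19
Two-sided p-value ≈ 0.0963
Since p ≈ 0.0963 > α = 0.05, fail to reject H0; the evidence is not statistically significant.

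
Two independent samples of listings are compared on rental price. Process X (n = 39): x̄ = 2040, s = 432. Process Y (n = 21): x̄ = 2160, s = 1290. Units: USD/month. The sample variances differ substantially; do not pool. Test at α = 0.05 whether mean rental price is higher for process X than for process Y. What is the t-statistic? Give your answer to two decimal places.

-0.41

Let group 1 = process X, group 2 = process Y. H0: μ_1 = μ_2; H1: μ_1 > μ_2 (Welch's two-sample t-test, right-tailed).
t = (x̄_1 − x̄_2)/√(s_1²/n_1 + s_2²/n_2) = (2040 − 2160)/√(432²/39 + 1290²/21) = -0.41
Welch–Satterthwaite df ≈ 22.45
p-value = P(T ≥ -0.41) ≈ 0.6586
Since p ≈ 0.6586 > α = 0.05, fail to reject H0; the evidence is not statistically significant.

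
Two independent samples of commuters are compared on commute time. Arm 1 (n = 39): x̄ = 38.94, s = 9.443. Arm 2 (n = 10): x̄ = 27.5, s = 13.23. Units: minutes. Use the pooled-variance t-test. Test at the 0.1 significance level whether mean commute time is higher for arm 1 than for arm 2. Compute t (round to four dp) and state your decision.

Let group 1 = arm 1, group 2 = arm 2. H0: μ_1 = μ_2; H1: μ_1 > μ_2 (two-sample pooled-variance t-test, right-tailed).
s_p² = [(39−1)·9.443² + (10−1)·13.23²]/(39+10−2) = 105.612
t = (38.94 − 27.5)/√[105.612·(1/39 + 1/10)] = 3.1405
df = n₁ + n₂ − 2 = 47
p-value = P(T ≥ 3.1405) ≈ 0.0015
Since p ≈ 0.0015 < α = 0.1, reject H0; the evidence is statistically significant.

t = 3.1405; reject H0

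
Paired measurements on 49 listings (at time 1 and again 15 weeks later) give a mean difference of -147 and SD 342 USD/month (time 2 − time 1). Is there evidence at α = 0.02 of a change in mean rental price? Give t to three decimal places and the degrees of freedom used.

t = -3.009, df = 48

H0: μ_d = 0; H1: μ_d ≠ 0 (paired t-test on the differences, two-sided).
t = d̄/(s_d/√n) = -147/(342/√49) = -3.009
df = n − 1 = 48
Two-sided p-value ≈ 0.004
Since p ≈ 0.004 < α = 0.02, reject H0; the data support H1.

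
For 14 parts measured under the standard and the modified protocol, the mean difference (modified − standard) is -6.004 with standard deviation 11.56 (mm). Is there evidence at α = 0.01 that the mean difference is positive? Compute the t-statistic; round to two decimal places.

-1.94

H0: μ_d = 0; H1: μ_d > 0 (paired t-test on the differences, right-tailed).
t = d̄/(s_d/√n) = -6.004/(11.56/√14) = -1.94
df = n − 1 = 13
p-value = P(T ≥ -1.94) ≈ 0.9630
Since p ≈ 0.9630 > α = 0.01, fail to reject H0; the evidence is not statistically significant.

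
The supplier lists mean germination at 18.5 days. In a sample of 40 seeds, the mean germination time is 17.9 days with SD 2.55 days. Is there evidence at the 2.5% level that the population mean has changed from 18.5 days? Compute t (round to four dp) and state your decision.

H0: μ = 18.5; H1: μ ≠ 18.5 (one-sample t-test, two-sided).
t = (x̄ − μ₀)/(s/√n) = (17.9 − 18.5)/(2.55/√40) = -1.4881
df = n − 1 = 39
Two-sided p-value ≈ 0.145
Since p ≈ 0.145 > α = 0.025, fail to reject H0; the evidence is not statistically significant.

t = -1.4881; fail to reject H0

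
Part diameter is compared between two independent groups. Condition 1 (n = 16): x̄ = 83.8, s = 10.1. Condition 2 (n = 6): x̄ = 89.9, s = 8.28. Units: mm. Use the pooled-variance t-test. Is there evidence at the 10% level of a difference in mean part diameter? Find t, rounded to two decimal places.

Let group 1 = condition 1, group 2 = condition 2. H0: μ_1 = μ_2; H1: μ_1 ≠ μ_2 (two-sample pooled-variance t-test, two-sided).
s_p² = [(16−1)·10.1² + (6−1)·8.28²]/(16+6−2) = 93.6471
t = (83.8 − 89.9)/√[93.6471·(1/16 + 1/6)] = -1.32
df = n₁ + n₂ − 2 = 20
Two-sided p-value ≈ 0.203
Since p ≈ 0.203 > α = 0.1, fail to reject H0; the data do not provide sufficient evidence against H0.

-1.32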